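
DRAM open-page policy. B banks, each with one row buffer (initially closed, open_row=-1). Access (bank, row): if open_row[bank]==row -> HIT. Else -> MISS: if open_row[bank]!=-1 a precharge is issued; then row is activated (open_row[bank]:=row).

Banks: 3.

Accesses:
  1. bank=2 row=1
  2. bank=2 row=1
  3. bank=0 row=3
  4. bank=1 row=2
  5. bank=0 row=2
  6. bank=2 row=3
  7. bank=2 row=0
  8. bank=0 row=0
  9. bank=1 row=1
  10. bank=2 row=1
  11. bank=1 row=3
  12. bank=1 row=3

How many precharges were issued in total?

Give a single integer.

Acc 1: bank2 row1 -> MISS (open row1); precharges=0
Acc 2: bank2 row1 -> HIT
Acc 3: bank0 row3 -> MISS (open row3); precharges=0
Acc 4: bank1 row2 -> MISS (open row2); precharges=0
Acc 5: bank0 row2 -> MISS (open row2); precharges=1
Acc 6: bank2 row3 -> MISS (open row3); precharges=2
Acc 7: bank2 row0 -> MISS (open row0); precharges=3
Acc 8: bank0 row0 -> MISS (open row0); precharges=4
Acc 9: bank1 row1 -> MISS (open row1); precharges=5
Acc 10: bank2 row1 -> MISS (open row1); precharges=6
Acc 11: bank1 row3 -> MISS (open row3); precharges=7
Acc 12: bank1 row3 -> HIT

Answer: 7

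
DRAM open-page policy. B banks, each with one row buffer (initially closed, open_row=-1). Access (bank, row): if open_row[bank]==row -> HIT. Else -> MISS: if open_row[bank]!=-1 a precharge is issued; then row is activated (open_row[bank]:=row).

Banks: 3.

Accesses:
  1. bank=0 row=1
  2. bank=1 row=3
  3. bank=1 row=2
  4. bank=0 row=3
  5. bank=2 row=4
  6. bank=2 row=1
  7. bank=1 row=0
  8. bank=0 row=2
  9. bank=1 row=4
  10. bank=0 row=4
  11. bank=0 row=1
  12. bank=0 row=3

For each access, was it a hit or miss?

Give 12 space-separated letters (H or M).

Acc 1: bank0 row1 -> MISS (open row1); precharges=0
Acc 2: bank1 row3 -> MISS (open row3); precharges=0
Acc 3: bank1 row2 -> MISS (open row2); precharges=1
Acc 4: bank0 row3 -> MISS (open row3); precharges=2
Acc 5: bank2 row4 -> MISS (open row4); precharges=2
Acc 6: bank2 row1 -> MISS (open row1); precharges=3
Acc 7: bank1 row0 -> MISS (open row0); precharges=4
Acc 8: bank0 row2 -> MISS (open row2); precharges=5
Acc 9: bank1 row4 -> MISS (open row4); precharges=6
Acc 10: bank0 row4 -> MISS (open row4); precharges=7
Acc 11: bank0 row1 -> MISS (open row1); precharges=8
Acc 12: bank0 row3 -> MISS (open row3); precharges=9

Answer: M M M M M M M M M M M M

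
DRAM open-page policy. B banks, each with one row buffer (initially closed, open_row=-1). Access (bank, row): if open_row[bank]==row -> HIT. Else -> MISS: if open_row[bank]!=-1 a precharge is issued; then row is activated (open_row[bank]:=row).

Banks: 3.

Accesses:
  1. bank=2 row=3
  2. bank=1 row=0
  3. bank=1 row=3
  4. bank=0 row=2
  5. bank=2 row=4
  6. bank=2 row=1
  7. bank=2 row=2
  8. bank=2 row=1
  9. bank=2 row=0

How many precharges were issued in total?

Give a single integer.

Acc 1: bank2 row3 -> MISS (open row3); precharges=0
Acc 2: bank1 row0 -> MISS (open row0); precharges=0
Acc 3: bank1 row3 -> MISS (open row3); precharges=1
Acc 4: bank0 row2 -> MISS (open row2); precharges=1
Acc 5: bank2 row4 -> MISS (open row4); precharges=2
Acc 6: bank2 row1 -> MISS (open row1); precharges=3
Acc 7: bank2 row2 -> MISS (open row2); precharges=4
Acc 8: bank2 row1 -> MISS (open row1); precharges=5
Acc 9: bank2 row0 -> MISS (open row0); precharges=6

Answer: 6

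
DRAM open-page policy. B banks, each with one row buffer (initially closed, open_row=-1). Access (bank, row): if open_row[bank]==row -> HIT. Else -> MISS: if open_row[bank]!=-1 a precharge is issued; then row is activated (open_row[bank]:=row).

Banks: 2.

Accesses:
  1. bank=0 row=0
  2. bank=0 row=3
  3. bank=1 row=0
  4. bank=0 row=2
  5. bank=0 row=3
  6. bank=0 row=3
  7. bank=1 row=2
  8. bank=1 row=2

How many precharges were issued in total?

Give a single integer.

Answer: 4

Derivation:
Acc 1: bank0 row0 -> MISS (open row0); precharges=0
Acc 2: bank0 row3 -> MISS (open row3); precharges=1
Acc 3: bank1 row0 -> MISS (open row0); precharges=1
Acc 4: bank0 row2 -> MISS (open row2); precharges=2
Acc 5: bank0 row3 -> MISS (open row3); precharges=3
Acc 6: bank0 row3 -> HIT
Acc 7: bank1 row2 -> MISS (open row2); precharges=4
Acc 8: bank1 row2 -> HIT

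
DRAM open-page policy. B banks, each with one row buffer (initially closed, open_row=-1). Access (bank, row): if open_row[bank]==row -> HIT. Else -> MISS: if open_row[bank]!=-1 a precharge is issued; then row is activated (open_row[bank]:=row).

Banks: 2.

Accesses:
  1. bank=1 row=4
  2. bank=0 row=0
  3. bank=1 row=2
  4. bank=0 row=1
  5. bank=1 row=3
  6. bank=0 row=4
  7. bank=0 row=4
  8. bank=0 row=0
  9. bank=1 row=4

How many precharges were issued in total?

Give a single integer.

Answer: 6

Derivation:
Acc 1: bank1 row4 -> MISS (open row4); precharges=0
Acc 2: bank0 row0 -> MISS (open row0); precharges=0
Acc 3: bank1 row2 -> MISS (open row2); precharges=1
Acc 4: bank0 row1 -> MISS (open row1); precharges=2
Acc 5: bank1 row3 -> MISS (open row3); precharges=3
Acc 6: bank0 row4 -> MISS (open row4); precharges=4
Acc 7: bank0 row4 -> HIT
Acc 8: bank0 row0 -> MISS (open row0); precharges=5
Acc 9: bank1 row4 -> MISS (open row4); precharges=6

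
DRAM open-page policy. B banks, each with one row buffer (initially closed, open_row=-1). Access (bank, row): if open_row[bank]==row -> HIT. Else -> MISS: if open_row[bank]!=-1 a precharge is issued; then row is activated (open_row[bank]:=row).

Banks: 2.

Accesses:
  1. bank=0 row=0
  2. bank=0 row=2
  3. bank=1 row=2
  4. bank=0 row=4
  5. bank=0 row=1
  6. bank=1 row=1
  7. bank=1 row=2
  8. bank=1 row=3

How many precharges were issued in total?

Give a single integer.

Acc 1: bank0 row0 -> MISS (open row0); precharges=0
Acc 2: bank0 row2 -> MISS (open row2); precharges=1
Acc 3: bank1 row2 -> MISS (open row2); precharges=1
Acc 4: bank0 row4 -> MISS (open row4); precharges=2
Acc 5: bank0 row1 -> MISS (open row1); precharges=3
Acc 6: bank1 row1 -> MISS (open row1); precharges=4
Acc 7: bank1 row2 -> MISS (open row2); precharges=5
Acc 8: bank1 row3 -> MISS (open row3); precharges=6

Answer: 6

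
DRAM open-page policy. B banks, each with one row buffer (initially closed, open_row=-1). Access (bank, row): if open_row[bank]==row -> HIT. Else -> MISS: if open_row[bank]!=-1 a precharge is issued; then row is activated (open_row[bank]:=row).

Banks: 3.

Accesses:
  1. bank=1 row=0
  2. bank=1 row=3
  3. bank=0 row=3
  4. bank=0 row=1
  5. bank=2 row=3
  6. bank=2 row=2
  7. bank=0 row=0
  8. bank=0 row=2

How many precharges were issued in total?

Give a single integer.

Acc 1: bank1 row0 -> MISS (open row0); precharges=0
Acc 2: bank1 row3 -> MISS (open row3); precharges=1
Acc 3: bank0 row3 -> MISS (open row3); precharges=1
Acc 4: bank0 row1 -> MISS (open row1); precharges=2
Acc 5: bank2 row3 -> MISS (open row3); precharges=2
Acc 6: bank2 row2 -> MISS (open row2); precharges=3
Acc 7: bank0 row0 -> MISS (open row0); precharges=4
Acc 8: bank0 row2 -> MISS (open row2); precharges=5

Answer: 5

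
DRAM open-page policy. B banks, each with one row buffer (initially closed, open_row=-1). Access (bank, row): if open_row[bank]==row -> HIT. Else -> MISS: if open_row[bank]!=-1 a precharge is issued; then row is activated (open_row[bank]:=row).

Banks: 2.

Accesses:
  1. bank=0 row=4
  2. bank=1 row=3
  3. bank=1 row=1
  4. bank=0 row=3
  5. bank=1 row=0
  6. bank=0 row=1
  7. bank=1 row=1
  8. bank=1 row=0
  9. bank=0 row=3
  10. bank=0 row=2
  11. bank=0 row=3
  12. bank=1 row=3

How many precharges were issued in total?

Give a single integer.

Answer: 10

Derivation:
Acc 1: bank0 row4 -> MISS (open row4); precharges=0
Acc 2: bank1 row3 -> MISS (open row3); precharges=0
Acc 3: bank1 row1 -> MISS (open row1); precharges=1
Acc 4: bank0 row3 -> MISS (open row3); precharges=2
Acc 5: bank1 row0 -> MISS (open row0); precharges=3
Acc 6: bank0 row1 -> MISS (open row1); precharges=4
Acc 7: bank1 row1 -> MISS (open row1); precharges=5
Acc 8: bank1 row0 -> MISS (open row0); precharges=6
Acc 9: bank0 row3 -> MISS (open row3); precharges=7
Acc 10: bank0 row2 -> MISS (open row2); precharges=8
Acc 11: bank0 row3 -> MISS (open row3); precharges=9
Acc 12: bank1 row3 -> MISS (open row3); precharges=10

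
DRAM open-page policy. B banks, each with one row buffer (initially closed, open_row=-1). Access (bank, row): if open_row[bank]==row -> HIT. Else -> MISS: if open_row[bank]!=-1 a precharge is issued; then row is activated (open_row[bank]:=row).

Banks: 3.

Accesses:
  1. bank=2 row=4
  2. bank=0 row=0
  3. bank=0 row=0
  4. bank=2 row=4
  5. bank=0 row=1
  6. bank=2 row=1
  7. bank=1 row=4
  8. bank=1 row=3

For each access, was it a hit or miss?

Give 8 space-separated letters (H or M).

Answer: M M H H M M M M

Derivation:
Acc 1: bank2 row4 -> MISS (open row4); precharges=0
Acc 2: bank0 row0 -> MISS (open row0); precharges=0
Acc 3: bank0 row0 -> HIT
Acc 4: bank2 row4 -> HIT
Acc 5: bank0 row1 -> MISS (open row1); precharges=1
Acc 6: bank2 row1 -> MISS (open row1); precharges=2
Acc 7: bank1 row4 -> MISS (open row4); precharges=2
Acc 8: bank1 row3 -> MISS (open row3); precharges=3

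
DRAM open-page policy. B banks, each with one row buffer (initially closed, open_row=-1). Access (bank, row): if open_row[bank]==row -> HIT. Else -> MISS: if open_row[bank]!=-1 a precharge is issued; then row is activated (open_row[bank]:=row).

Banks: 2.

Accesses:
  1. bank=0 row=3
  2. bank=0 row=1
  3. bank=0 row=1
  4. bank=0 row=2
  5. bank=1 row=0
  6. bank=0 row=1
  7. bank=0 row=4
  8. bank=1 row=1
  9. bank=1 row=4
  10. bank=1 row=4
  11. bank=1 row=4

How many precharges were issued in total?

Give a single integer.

Answer: 6

Derivation:
Acc 1: bank0 row3 -> MISS (open row3); precharges=0
Acc 2: bank0 row1 -> MISS (open row1); precharges=1
Acc 3: bank0 row1 -> HIT
Acc 4: bank0 row2 -> MISS (open row2); precharges=2
Acc 5: bank1 row0 -> MISS (open row0); precharges=2
Acc 6: bank0 row1 -> MISS (open row1); precharges=3
Acc 7: bank0 row4 -> MISS (open row4); precharges=4
Acc 8: bank1 row1 -> MISS (open row1); precharges=5
Acc 9: bank1 row4 -> MISS (open row4); precharges=6
Acc 10: bank1 row4 -> HIT
Acc 11: bank1 row4 -> HIT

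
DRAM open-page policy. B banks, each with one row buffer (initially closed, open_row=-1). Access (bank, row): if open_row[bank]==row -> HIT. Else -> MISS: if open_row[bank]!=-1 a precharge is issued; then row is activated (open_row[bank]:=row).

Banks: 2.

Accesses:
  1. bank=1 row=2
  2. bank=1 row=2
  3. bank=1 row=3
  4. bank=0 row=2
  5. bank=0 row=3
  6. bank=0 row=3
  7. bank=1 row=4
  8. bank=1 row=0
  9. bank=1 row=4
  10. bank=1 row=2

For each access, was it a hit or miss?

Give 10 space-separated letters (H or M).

Acc 1: bank1 row2 -> MISS (open row2); precharges=0
Acc 2: bank1 row2 -> HIT
Acc 3: bank1 row3 -> MISS (open row3); precharges=1
Acc 4: bank0 row2 -> MISS (open row2); precharges=1
Acc 5: bank0 row3 -> MISS (open row3); precharges=2
Acc 6: bank0 row3 -> HIT
Acc 7: bank1 row4 -> MISS (open row4); precharges=3
Acc 8: bank1 row0 -> MISS (open row0); precharges=4
Acc 9: bank1 row4 -> MISS (open row4); precharges=5
Acc 10: bank1 row2 -> MISS (open row2); precharges=6

Answer: M H M M M H M M M M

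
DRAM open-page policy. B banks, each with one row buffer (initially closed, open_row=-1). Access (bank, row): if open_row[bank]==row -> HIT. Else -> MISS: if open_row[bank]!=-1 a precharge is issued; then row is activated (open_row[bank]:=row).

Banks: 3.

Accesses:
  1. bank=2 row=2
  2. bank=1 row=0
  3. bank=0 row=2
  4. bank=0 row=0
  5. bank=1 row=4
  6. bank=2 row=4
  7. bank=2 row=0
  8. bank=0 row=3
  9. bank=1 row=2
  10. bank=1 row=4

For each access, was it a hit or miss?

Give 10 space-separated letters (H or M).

Answer: M M M M M M M M M M

Derivation:
Acc 1: bank2 row2 -> MISS (open row2); precharges=0
Acc 2: bank1 row0 -> MISS (open row0); precharges=0
Acc 3: bank0 row2 -> MISS (open row2); precharges=0
Acc 4: bank0 row0 -> MISS (open row0); precharges=1
Acc 5: bank1 row4 -> MISS (open row4); precharges=2
Acc 6: bank2 row4 -> MISS (open row4); precharges=3
Acc 7: bank2 row0 -> MISS (open row0); precharges=4
Acc 8: bank0 row3 -> MISS (open row3); precharges=5
Acc 9: bank1 row2 -> MISS (open row2); precharges=6
Acc 10: bank1 row4 -> MISS (open row4); precharges=7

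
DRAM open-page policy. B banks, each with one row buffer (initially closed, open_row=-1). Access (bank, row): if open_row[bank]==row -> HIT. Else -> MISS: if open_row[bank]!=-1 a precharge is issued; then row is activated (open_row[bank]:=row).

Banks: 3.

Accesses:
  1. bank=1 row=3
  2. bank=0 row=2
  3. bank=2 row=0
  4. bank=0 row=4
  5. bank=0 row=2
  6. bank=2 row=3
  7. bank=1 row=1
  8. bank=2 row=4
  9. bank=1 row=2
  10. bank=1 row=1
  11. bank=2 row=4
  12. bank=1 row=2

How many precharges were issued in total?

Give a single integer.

Acc 1: bank1 row3 -> MISS (open row3); precharges=0
Acc 2: bank0 row2 -> MISS (open row2); precharges=0
Acc 3: bank2 row0 -> MISS (open row0); precharges=0
Acc 4: bank0 row4 -> MISS (open row4); precharges=1
Acc 5: bank0 row2 -> MISS (open row2); precharges=2
Acc 6: bank2 row3 -> MISS (open row3); precharges=3
Acc 7: bank1 row1 -> MISS (open row1); precharges=4
Acc 8: bank2 row4 -> MISS (open row4); precharges=5
Acc 9: bank1 row2 -> MISS (open row2); precharges=6
Acc 10: bank1 row1 -> MISS (open row1); precharges=7
Acc 11: bank2 row4 -> HIT
Acc 12: bank1 row2 -> MISS (open row2); precharges=8

Answer: 8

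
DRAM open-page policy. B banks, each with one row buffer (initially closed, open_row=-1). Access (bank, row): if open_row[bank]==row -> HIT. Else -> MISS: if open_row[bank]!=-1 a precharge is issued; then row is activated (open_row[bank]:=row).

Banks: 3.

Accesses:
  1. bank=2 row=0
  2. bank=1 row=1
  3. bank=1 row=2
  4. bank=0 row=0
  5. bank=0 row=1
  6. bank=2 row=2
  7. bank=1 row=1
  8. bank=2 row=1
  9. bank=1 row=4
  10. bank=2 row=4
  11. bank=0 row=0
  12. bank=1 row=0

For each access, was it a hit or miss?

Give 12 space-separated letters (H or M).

Acc 1: bank2 row0 -> MISS (open row0); precharges=0
Acc 2: bank1 row1 -> MISS (open row1); precharges=0
Acc 3: bank1 row2 -> MISS (open row2); precharges=1
Acc 4: bank0 row0 -> MISS (open row0); precharges=1
Acc 5: bank0 row1 -> MISS (open row1); precharges=2
Acc 6: bank2 row2 -> MISS (open row2); precharges=3
Acc 7: bank1 row1 -> MISS (open row1); precharges=4
Acc 8: bank2 row1 -> MISS (open row1); precharges=5
Acc 9: bank1 row4 -> MISS (open row4); precharges=6
Acc 10: bank2 row4 -> MISS (open row4); precharges=7
Acc 11: bank0 row0 -> MISS (open row0); precharges=8
Acc 12: bank1 row0 -> MISS (open row0); precharges=9

Answer: M M M M M M M M M M M M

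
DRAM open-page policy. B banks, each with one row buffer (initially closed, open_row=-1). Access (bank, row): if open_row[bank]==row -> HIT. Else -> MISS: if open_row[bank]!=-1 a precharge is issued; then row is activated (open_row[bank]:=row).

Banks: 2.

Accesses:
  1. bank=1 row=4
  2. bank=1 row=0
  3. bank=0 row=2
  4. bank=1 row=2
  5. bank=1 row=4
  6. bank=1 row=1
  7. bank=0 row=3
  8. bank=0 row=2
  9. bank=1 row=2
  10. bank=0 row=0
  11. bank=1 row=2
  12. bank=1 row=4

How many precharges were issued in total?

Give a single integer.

Answer: 9

Derivation:
Acc 1: bank1 row4 -> MISS (open row4); precharges=0
Acc 2: bank1 row0 -> MISS (open row0); precharges=1
Acc 3: bank0 row2 -> MISS (open row2); precharges=1
Acc 4: bank1 row2 -> MISS (open row2); precharges=2
Acc 5: bank1 row4 -> MISS (open row4); precharges=3
Acc 6: bank1 row1 -> MISS (open row1); precharges=4
Acc 7: bank0 row3 -> MISS (open row3); precharges=5
Acc 8: bank0 row2 -> MISS (open row2); precharges=6
Acc 9: bank1 row2 -> MISS (open row2); precharges=7
Acc 10: bank0 row0 -> MISS (open row0); precharges=8
Acc 11: bank1 row2 -> HIT
Acc 12: bank1 row4 -> MISS (open row4); precharges=9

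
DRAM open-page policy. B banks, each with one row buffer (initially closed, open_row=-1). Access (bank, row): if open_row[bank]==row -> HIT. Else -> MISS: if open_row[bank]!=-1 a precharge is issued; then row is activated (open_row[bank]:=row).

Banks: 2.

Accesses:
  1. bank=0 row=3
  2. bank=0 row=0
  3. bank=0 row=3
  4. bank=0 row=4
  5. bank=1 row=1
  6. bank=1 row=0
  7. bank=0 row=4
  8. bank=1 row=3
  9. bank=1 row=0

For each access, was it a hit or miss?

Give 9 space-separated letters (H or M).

Acc 1: bank0 row3 -> MISS (open row3); precharges=0
Acc 2: bank0 row0 -> MISS (open row0); precharges=1
Acc 3: bank0 row3 -> MISS (open row3); precharges=2
Acc 4: bank0 row4 -> MISS (open row4); precharges=3
Acc 5: bank1 row1 -> MISS (open row1); precharges=3
Acc 6: bank1 row0 -> MISS (open row0); precharges=4
Acc 7: bank0 row4 -> HIT
Acc 8: bank1 row3 -> MISS (open row3); precharges=5
Acc 9: bank1 row0 -> MISS (open row0); precharges=6

Answer: M M M M M M H M M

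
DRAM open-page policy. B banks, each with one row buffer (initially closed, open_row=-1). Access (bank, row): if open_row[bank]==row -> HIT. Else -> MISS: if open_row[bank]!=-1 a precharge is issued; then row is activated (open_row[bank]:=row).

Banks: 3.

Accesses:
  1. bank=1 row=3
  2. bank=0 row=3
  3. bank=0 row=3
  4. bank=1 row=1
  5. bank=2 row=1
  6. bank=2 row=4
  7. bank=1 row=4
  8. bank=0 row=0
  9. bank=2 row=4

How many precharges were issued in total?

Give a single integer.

Acc 1: bank1 row3 -> MISS (open row3); precharges=0
Acc 2: bank0 row3 -> MISS (open row3); precharges=0
Acc 3: bank0 row3 -> HIT
Acc 4: bank1 row1 -> MISS (open row1); precharges=1
Acc 5: bank2 row1 -> MISS (open row1); precharges=1
Acc 6: bank2 row4 -> MISS (open row4); precharges=2
Acc 7: bank1 row4 -> MISS (open row4); precharges=3
Acc 8: bank0 row0 -> MISS (open row0); precharges=4
Acc 9: bank2 row4 -> HIT

Answer: 4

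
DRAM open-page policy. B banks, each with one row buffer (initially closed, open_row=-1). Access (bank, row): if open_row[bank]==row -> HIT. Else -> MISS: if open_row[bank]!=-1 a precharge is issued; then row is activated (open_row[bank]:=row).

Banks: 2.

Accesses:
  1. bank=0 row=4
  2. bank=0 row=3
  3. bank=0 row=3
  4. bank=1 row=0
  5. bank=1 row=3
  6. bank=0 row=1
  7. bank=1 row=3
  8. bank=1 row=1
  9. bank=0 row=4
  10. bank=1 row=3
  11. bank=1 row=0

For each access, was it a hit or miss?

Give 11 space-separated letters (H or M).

Answer: M M H M M M H M M M M

Derivation:
Acc 1: bank0 row4 -> MISS (open row4); precharges=0
Acc 2: bank0 row3 -> MISS (open row3); precharges=1
Acc 3: bank0 row3 -> HIT
Acc 4: bank1 row0 -> MISS (open row0); precharges=1
Acc 5: bank1 row3 -> MISS (open row3); precharges=2
Acc 6: bank0 row1 -> MISS (open row1); precharges=3
Acc 7: bank1 row3 -> HIT
Acc 8: bank1 row1 -> MISS (open row1); precharges=4
Acc 9: bank0 row4 -> MISS (open row4); precharges=5
Acc 10: bank1 row3 -> MISS (open row3); precharges=6
Acc 11: bank1 row0 -> MISS (open row0); precharges=7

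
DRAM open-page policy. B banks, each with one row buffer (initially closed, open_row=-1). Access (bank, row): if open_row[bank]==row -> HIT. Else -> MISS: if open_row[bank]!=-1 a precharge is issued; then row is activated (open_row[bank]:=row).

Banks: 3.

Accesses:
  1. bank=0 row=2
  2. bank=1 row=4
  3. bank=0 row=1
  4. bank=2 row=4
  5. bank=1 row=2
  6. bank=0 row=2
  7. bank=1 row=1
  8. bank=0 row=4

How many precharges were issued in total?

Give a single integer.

Answer: 5

Derivation:
Acc 1: bank0 row2 -> MISS (open row2); precharges=0
Acc 2: bank1 row4 -> MISS (open row4); precharges=0
Acc 3: bank0 row1 -> MISS (open row1); precharges=1
Acc 4: bank2 row4 -> MISS (open row4); precharges=1
Acc 5: bank1 row2 -> MISS (open row2); precharges=2
Acc 6: bank0 row2 -> MISS (open row2); precharges=3
Acc 7: bank1 row1 -> MISS (open row1); precharges=4
Acc 8: bank0 row4 -> MISS (open row4); precharges=5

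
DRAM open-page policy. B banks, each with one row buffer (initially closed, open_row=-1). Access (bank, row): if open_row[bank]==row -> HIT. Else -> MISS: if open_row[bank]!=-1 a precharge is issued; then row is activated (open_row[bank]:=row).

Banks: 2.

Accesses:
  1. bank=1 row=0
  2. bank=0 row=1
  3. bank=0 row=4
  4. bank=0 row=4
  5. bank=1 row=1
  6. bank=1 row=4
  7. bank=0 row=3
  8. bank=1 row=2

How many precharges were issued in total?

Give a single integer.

Acc 1: bank1 row0 -> MISS (open row0); precharges=0
Acc 2: bank0 row1 -> MISS (open row1); precharges=0
Acc 3: bank0 row4 -> MISS (open row4); precharges=1
Acc 4: bank0 row4 -> HIT
Acc 5: bank1 row1 -> MISS (open row1); precharges=2
Acc 6: bank1 row4 -> MISS (open row4); precharges=3
Acc 7: bank0 row3 -> MISS (open row3); precharges=4
Acc 8: bank1 row2 -> MISS (open row2); precharges=5

Answer: 5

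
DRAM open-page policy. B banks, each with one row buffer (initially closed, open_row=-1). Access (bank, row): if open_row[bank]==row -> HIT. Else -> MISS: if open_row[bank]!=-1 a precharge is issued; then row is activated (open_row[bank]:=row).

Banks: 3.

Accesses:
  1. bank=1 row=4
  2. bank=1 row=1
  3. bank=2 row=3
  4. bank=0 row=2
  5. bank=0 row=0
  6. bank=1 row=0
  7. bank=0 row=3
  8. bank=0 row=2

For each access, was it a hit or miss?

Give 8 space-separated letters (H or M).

Acc 1: bank1 row4 -> MISS (open row4); precharges=0
Acc 2: bank1 row1 -> MISS (open row1); precharges=1
Acc 3: bank2 row3 -> MISS (open row3); precharges=1
Acc 4: bank0 row2 -> MISS (open row2); precharges=1
Acc 5: bank0 row0 -> MISS (open row0); precharges=2
Acc 6: bank1 row0 -> MISS (open row0); precharges=3
Acc 7: bank0 row3 -> MISS (open row3); precharges=4
Acc 8: bank0 row2 -> MISS (open row2); precharges=5

Answer: M M M M M M M M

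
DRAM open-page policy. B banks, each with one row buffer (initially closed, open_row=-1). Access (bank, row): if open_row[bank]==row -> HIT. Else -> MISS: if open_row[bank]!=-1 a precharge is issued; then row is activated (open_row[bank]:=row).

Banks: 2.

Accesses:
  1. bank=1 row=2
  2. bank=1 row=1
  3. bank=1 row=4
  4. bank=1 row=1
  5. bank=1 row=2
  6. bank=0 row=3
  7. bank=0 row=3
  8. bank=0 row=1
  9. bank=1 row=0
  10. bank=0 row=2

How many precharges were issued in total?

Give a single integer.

Answer: 7

Derivation:
Acc 1: bank1 row2 -> MISS (open row2); precharges=0
Acc 2: bank1 row1 -> MISS (open row1); precharges=1
Acc 3: bank1 row4 -> MISS (open row4); precharges=2
Acc 4: bank1 row1 -> MISS (open row1); precharges=3
Acc 5: bank1 row2 -> MISS (open row2); precharges=4
Acc 6: bank0 row3 -> MISS (open row3); precharges=4
Acc 7: bank0 row3 -> HIT
Acc 8: bank0 row1 -> MISS (open row1); precharges=5
Acc 9: bank1 row0 -> MISS (open row0); precharges=6
Acc 10: bank0 row2 -> MISS (open row2); precharges=7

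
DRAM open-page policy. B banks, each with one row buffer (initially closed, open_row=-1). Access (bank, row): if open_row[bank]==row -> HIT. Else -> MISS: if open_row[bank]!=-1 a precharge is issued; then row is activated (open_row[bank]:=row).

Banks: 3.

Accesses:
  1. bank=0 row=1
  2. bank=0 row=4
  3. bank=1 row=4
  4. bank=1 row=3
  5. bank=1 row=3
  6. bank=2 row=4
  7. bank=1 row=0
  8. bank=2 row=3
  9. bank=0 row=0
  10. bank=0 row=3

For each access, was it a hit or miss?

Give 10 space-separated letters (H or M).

Acc 1: bank0 row1 -> MISS (open row1); precharges=0
Acc 2: bank0 row4 -> MISS (open row4); precharges=1
Acc 3: bank1 row4 -> MISS (open row4); precharges=1
Acc 4: bank1 row3 -> MISS (open row3); precharges=2
Acc 5: bank1 row3 -> HIT
Acc 6: bank2 row4 -> MISS (open row4); precharges=2
Acc 7: bank1 row0 -> MISS (open row0); precharges=3
Acc 8: bank2 row3 -> MISS (open row3); precharges=4
Acc 9: bank0 row0 -> MISS (open row0); precharges=5
Acc 10: bank0 row3 -> MISS (open row3); precharges=6

Answer: M M M M H M M M M M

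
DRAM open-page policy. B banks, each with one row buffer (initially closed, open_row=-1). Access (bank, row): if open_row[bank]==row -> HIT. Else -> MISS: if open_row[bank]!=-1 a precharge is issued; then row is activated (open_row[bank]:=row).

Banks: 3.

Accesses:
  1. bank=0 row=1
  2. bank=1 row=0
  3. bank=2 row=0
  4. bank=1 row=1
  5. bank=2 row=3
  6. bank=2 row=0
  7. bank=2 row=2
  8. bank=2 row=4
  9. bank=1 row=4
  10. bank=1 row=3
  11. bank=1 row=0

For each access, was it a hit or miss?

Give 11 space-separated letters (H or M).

Answer: M M M M M M M M M M M

Derivation:
Acc 1: bank0 row1 -> MISS (open row1); precharges=0
Acc 2: bank1 row0 -> MISS (open row0); precharges=0
Acc 3: bank2 row0 -> MISS (open row0); precharges=0
Acc 4: bank1 row1 -> MISS (open row1); precharges=1
Acc 5: bank2 row3 -> MISS (open row3); precharges=2
Acc 6: bank2 row0 -> MISS (open row0); precharges=3
Acc 7: bank2 row2 -> MISS (open row2); precharges=4
Acc 8: bank2 row4 -> MISS (open row4); precharges=5
Acc 9: bank1 row4 -> MISS (open row4); precharges=6
Acc 10: bank1 row3 -> MISS (open row3); precharges=7
Acc 11: bank1 row0 -> MISS (open row0); precharges=8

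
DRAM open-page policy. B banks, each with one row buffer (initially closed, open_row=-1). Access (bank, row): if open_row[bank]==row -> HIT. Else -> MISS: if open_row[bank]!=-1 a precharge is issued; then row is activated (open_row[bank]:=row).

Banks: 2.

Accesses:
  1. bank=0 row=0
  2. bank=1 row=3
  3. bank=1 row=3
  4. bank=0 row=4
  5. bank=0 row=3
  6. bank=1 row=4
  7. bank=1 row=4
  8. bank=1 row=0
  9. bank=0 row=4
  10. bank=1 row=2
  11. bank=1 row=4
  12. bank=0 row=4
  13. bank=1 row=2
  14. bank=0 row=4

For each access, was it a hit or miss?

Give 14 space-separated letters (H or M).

Answer: M M H M M M H M M M M H M H

Derivation:
Acc 1: bank0 row0 -> MISS (open row0); precharges=0
Acc 2: bank1 row3 -> MISS (open row3); precharges=0
Acc 3: bank1 row3 -> HIT
Acc 4: bank0 row4 -> MISS (open row4); precharges=1
Acc 5: bank0 row3 -> MISS (open row3); precharges=2
Acc 6: bank1 row4 -> MISS (open row4); precharges=3
Acc 7: bank1 row4 -> HIT
Acc 8: bank1 row0 -> MISS (open row0); precharges=4
Acc 9: bank0 row4 -> MISS (open row4); precharges=5
Acc 10: bank1 row2 -> MISS (open row2); precharges=6
Acc 11: bank1 row4 -> MISS (open row4); precharges=7
Acc 12: bank0 row4 -> HIT
Acc 13: bank1 row2 -> MISS (open row2); precharges=8
Acc 14: bank0 row4 -> HIT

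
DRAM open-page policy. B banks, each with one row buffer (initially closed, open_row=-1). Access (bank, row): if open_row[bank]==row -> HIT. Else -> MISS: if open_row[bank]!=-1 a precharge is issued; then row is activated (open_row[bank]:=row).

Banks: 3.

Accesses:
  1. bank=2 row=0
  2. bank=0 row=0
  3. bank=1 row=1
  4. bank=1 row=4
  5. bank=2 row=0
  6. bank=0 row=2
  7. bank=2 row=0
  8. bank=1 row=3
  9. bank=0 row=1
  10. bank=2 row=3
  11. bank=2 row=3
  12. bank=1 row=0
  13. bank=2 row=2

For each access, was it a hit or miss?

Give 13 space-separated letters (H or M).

Answer: M M M M H M H M M M H M M

Derivation:
Acc 1: bank2 row0 -> MISS (open row0); precharges=0
Acc 2: bank0 row0 -> MISS (open row0); precharges=0
Acc 3: bank1 row1 -> MISS (open row1); precharges=0
Acc 4: bank1 row4 -> MISS (open row4); precharges=1
Acc 5: bank2 row0 -> HIT
Acc 6: bank0 row2 -> MISS (open row2); precharges=2
Acc 7: bank2 row0 -> HIT
Acc 8: bank1 row3 -> MISS (open row3); precharges=3
Acc 9: bank0 row1 -> MISS (open row1); precharges=4
Acc 10: bank2 row3 -> MISS (open row3); precharges=5
Acc 11: bank2 row3 -> HIT
Acc 12: bank1 row0 -> MISS (open row0); precharges=6
Acc 13: bank2 row2 -> MISS (open row2); precharges=7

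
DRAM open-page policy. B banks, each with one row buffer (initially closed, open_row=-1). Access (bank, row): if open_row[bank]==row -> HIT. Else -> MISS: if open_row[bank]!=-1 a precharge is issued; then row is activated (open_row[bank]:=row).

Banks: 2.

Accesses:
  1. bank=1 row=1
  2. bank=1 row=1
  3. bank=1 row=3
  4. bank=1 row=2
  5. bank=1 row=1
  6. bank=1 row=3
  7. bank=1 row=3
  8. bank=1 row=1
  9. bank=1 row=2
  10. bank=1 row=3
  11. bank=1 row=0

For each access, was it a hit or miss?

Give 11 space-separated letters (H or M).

Answer: M H M M M M H M M M M

Derivation:
Acc 1: bank1 row1 -> MISS (open row1); precharges=0
Acc 2: bank1 row1 -> HIT
Acc 3: bank1 row3 -> MISS (open row3); precharges=1
Acc 4: bank1 row2 -> MISS (open row2); precharges=2
Acc 5: bank1 row1 -> MISS (open row1); precharges=3
Acc 6: bank1 row3 -> MISS (open row3); precharges=4
Acc 7: bank1 row3 -> HIT
Acc 8: bank1 row1 -> MISS (open row1); precharges=5
Acc 9: bank1 row2 -> MISS (open row2); precharges=6
Acc 10: bank1 row3 -> MISS (open row3); precharges=7
Acc 11: bank1 row0 -> MISS (open row0); precharges=8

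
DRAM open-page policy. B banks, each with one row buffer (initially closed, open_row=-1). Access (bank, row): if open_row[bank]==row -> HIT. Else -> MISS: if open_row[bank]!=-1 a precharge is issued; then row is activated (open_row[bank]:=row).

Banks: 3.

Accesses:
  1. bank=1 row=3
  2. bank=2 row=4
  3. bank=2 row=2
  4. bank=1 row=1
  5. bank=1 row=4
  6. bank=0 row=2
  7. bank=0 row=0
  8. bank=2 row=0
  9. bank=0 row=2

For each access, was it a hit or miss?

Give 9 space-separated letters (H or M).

Acc 1: bank1 row3 -> MISS (open row3); precharges=0
Acc 2: bank2 row4 -> MISS (open row4); precharges=0
Acc 3: bank2 row2 -> MISS (open row2); precharges=1
Acc 4: bank1 row1 -> MISS (open row1); precharges=2
Acc 5: bank1 row4 -> MISS (open row4); precharges=3
Acc 6: bank0 row2 -> MISS (open row2); precharges=3
Acc 7: bank0 row0 -> MISS (open row0); precharges=4
Acc 8: bank2 row0 -> MISS (open row0); precharges=5
Acc 9: bank0 row2 -> MISS (open row2); precharges=6

Answer: M M M M M M M M M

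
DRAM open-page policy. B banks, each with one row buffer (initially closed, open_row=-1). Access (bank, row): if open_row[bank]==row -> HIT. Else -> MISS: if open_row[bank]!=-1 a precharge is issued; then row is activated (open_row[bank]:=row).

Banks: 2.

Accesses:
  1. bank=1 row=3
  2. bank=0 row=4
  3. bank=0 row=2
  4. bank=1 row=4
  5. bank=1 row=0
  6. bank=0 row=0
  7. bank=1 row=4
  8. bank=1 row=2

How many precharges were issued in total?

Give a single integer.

Acc 1: bank1 row3 -> MISS (open row3); precharges=0
Acc 2: bank0 row4 -> MISS (open row4); precharges=0
Acc 3: bank0 row2 -> MISS (open row2); precharges=1
Acc 4: bank1 row4 -> MISS (open row4); precharges=2
Acc 5: bank1 row0 -> MISS (open row0); precharges=3
Acc 6: bank0 row0 -> MISS (open row0); precharges=4
Acc 7: bank1 row4 -> MISS (open row4); precharges=5
Acc 8: bank1 row2 -> MISS (open row2); precharges=6

Answer: 6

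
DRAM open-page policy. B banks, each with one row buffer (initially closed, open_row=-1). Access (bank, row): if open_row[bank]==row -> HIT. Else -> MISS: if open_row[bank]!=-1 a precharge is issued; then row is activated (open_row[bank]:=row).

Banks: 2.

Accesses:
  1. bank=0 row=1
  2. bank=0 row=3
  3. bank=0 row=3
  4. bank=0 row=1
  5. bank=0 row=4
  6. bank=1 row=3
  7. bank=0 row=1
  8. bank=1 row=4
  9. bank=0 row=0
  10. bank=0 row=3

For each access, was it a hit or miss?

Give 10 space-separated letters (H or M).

Answer: M M H M M M M M M M

Derivation:
Acc 1: bank0 row1 -> MISS (open row1); precharges=0
Acc 2: bank0 row3 -> MISS (open row3); precharges=1
Acc 3: bank0 row3 -> HIT
Acc 4: bank0 row1 -> MISS (open row1); precharges=2
Acc 5: bank0 row4 -> MISS (open row4); precharges=3
Acc 6: bank1 row3 -> MISS (open row3); precharges=3
Acc 7: bank0 row1 -> MISS (open row1); precharges=4
Acc 8: bank1 row4 -> MISS (open row4); precharges=5
Acc 9: bank0 row0 -> MISS (open row0); precharges=6
Acc 10: bank0 row3 -> MISS (open row3); precharges=7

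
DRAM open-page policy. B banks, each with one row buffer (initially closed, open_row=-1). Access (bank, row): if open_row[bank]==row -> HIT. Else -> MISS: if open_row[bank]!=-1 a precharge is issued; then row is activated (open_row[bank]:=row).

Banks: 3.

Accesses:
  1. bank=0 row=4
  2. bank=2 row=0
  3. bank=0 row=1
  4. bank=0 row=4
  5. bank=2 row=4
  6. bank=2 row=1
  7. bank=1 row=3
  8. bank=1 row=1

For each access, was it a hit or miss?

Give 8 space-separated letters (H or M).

Answer: M M M M M M M M

Derivation:
Acc 1: bank0 row4 -> MISS (open row4); precharges=0
Acc 2: bank2 row0 -> MISS (open row0); precharges=0
Acc 3: bank0 row1 -> MISS (open row1); precharges=1
Acc 4: bank0 row4 -> MISS (open row4); precharges=2
Acc 5: bank2 row4 -> MISS (open row4); precharges=3
Acc 6: bank2 row1 -> MISS (open row1); precharges=4
Acc 7: bank1 row3 -> MISS (open row3); precharges=4
Acc 8: bank1 row1 -> MISS (open row1); precharges=5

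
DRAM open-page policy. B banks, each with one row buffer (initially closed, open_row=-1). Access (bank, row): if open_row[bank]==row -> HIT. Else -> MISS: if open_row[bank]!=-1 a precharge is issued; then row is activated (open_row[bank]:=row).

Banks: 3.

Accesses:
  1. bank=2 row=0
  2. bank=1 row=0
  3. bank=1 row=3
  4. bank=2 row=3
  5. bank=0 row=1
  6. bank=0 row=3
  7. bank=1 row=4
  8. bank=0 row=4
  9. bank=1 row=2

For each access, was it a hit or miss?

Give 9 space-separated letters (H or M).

Acc 1: bank2 row0 -> MISS (open row0); precharges=0
Acc 2: bank1 row0 -> MISS (open row0); precharges=0
Acc 3: bank1 row3 -> MISS (open row3); precharges=1
Acc 4: bank2 row3 -> MISS (open row3); precharges=2
Acc 5: bank0 row1 -> MISS (open row1); precharges=2
Acc 6: bank0 row3 -> MISS (open row3); precharges=3
Acc 7: bank1 row4 -> MISS (open row4); precharges=4
Acc 8: bank0 row4 -> MISS (open row4); precharges=5
Acc 9: bank1 row2 -> MISS (open row2); precharges=6

Answer: M M M M M M M M M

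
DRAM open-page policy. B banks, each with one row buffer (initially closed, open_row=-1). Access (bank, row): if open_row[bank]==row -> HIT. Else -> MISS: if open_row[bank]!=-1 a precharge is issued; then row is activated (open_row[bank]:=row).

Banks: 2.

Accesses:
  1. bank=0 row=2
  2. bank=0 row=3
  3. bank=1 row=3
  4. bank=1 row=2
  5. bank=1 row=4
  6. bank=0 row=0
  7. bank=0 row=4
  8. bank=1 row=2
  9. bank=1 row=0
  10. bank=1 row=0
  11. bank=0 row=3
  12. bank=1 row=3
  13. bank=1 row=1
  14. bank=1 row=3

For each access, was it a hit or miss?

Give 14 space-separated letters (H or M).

Answer: M M M M M M M M M H M M M M

Derivation:
Acc 1: bank0 row2 -> MISS (open row2); precharges=0
Acc 2: bank0 row3 -> MISS (open row3); precharges=1
Acc 3: bank1 row3 -> MISS (open row3); precharges=1
Acc 4: bank1 row2 -> MISS (open row2); precharges=2
Acc 5: bank1 row4 -> MISS (open row4); precharges=3
Acc 6: bank0 row0 -> MISS (open row0); precharges=4
Acc 7: bank0 row4 -> MISS (open row4); precharges=5
Acc 8: bank1 row2 -> MISS (open row2); precharges=6
Acc 9: bank1 row0 -> MISS (open row0); precharges=7
Acc 10: bank1 row0 -> HIT
Acc 11: bank0 row3 -> MISS (open row3); precharges=8
Acc 12: bank1 row3 -> MISS (open row3); precharges=9
Acc 13: bank1 row1 -> MISS (open row1); precharges=10
Acc 14: bank1 row3 -> MISS (open row3); precharges=11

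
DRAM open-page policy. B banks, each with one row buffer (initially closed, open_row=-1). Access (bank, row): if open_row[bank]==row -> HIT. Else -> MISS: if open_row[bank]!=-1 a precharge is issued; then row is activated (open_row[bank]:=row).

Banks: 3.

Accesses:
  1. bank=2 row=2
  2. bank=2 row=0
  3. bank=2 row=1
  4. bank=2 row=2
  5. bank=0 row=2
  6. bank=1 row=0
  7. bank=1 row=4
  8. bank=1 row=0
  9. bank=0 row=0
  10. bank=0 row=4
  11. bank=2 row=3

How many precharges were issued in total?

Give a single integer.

Answer: 8

Derivation:
Acc 1: bank2 row2 -> MISS (open row2); precharges=0
Acc 2: bank2 row0 -> MISS (open row0); precharges=1
Acc 3: bank2 row1 -> MISS (open row1); precharges=2
Acc 4: bank2 row2 -> MISS (open row2); precharges=3
Acc 5: bank0 row2 -> MISS (open row2); precharges=3
Acc 6: bank1 row0 -> MISS (open row0); precharges=3
Acc 7: bank1 row4 -> MISS (open row4); precharges=4
Acc 8: bank1 row0 -> MISS (open row0); precharges=5
Acc 9: bank0 row0 -> MISS (open row0); precharges=6
Acc 10: bank0 row4 -> MISS (open row4); precharges=7
Acc 11: bank2 row3 -> MISS (open row3); precharges=8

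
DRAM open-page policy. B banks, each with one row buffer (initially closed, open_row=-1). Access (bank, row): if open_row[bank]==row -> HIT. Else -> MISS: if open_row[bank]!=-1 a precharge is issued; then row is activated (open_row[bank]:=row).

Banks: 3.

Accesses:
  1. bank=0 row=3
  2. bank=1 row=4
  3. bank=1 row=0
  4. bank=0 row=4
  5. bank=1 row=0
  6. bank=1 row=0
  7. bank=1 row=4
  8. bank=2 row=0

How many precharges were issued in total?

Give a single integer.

Answer: 3

Derivation:
Acc 1: bank0 row3 -> MISS (open row3); precharges=0
Acc 2: bank1 row4 -> MISS (open row4); precharges=0
Acc 3: bank1 row0 -> MISS (open row0); precharges=1
Acc 4: bank0 row4 -> MISS (open row4); precharges=2
Acc 5: bank1 row0 -> HIT
Acc 6: bank1 row0 -> HIT
Acc 7: bank1 row4 -> MISS (open row4); precharges=3
Acc 8: bank2 row0 -> MISS (open row0); precharges=3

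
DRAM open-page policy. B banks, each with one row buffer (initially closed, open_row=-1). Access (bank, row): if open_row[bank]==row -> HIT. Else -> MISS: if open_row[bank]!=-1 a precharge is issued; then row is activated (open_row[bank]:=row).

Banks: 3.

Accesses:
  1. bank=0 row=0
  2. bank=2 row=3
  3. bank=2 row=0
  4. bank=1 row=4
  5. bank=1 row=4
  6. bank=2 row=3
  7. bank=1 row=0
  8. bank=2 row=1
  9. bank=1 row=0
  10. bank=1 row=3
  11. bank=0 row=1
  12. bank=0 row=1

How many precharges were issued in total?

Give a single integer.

Answer: 6

Derivation:
Acc 1: bank0 row0 -> MISS (open row0); precharges=0
Acc 2: bank2 row3 -> MISS (open row3); precharges=0
Acc 3: bank2 row0 -> MISS (open row0); precharges=1
Acc 4: bank1 row4 -> MISS (open row4); precharges=1
Acc 5: bank1 row4 -> HIT
Acc 6: bank2 row3 -> MISS (open row3); precharges=2
Acc 7: bank1 row0 -> MISS (open row0); precharges=3
Acc 8: bank2 row1 -> MISS (open row1); precharges=4
Acc 9: bank1 row0 -> HIT
Acc 10: bank1 row3 -> MISS (open row3); precharges=5
Acc 11: bank0 row1 -> MISS (open row1); precharges=6
Acc 12: bank0 row1 -> HIT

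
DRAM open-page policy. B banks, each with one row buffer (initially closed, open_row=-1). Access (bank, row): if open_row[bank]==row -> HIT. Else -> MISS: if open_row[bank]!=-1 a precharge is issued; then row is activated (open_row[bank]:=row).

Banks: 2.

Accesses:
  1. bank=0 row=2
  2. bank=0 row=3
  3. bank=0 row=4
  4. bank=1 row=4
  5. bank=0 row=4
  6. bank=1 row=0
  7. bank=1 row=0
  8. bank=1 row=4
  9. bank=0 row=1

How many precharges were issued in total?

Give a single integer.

Answer: 5

Derivation:
Acc 1: bank0 row2 -> MISS (open row2); precharges=0
Acc 2: bank0 row3 -> MISS (open row3); precharges=1
Acc 3: bank0 row4 -> MISS (open row4); precharges=2
Acc 4: bank1 row4 -> MISS (open row4); precharges=2
Acc 5: bank0 row4 -> HIT
Acc 6: bank1 row0 -> MISS (open row0); precharges=3
Acc 7: bank1 row0 -> HIT
Acc 8: bank1 row4 -> MISS (open row4); precharges=4
Acc 9: bank0 row1 -> MISS (open row1); precharges=5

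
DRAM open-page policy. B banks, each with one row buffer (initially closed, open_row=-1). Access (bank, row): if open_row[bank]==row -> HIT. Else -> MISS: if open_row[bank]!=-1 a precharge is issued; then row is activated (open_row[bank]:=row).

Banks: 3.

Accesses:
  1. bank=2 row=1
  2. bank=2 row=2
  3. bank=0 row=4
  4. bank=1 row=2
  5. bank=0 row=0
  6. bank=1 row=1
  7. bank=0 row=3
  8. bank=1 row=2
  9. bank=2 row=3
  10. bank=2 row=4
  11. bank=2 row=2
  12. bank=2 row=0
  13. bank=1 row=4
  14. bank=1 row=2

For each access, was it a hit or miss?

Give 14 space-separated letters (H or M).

Answer: M M M M M M M M M M M M M M

Derivation:
Acc 1: bank2 row1 -> MISS (open row1); precharges=0
Acc 2: bank2 row2 -> MISS (open row2); precharges=1
Acc 3: bank0 row4 -> MISS (open row4); precharges=1
Acc 4: bank1 row2 -> MISS (open row2); precharges=1
Acc 5: bank0 row0 -> MISS (open row0); precharges=2
Acc 6: bank1 row1 -> MISS (open row1); precharges=3
Acc 7: bank0 row3 -> MISS (open row3); precharges=4
Acc 8: bank1 row2 -> MISS (open row2); precharges=5
Acc 9: bank2 row3 -> MISS (open row3); precharges=6
Acc 10: bank2 row4 -> MISS (open row4); precharges=7
Acc 11: bank2 row2 -> MISS (open row2); precharges=8
Acc 12: bank2 row0 -> MISS (open row0); precharges=9
Acc 13: bank1 row4 -> MISS (open row4); precharges=10
Acc 14: bank1 row2 -> MISS (open row2); precharges=11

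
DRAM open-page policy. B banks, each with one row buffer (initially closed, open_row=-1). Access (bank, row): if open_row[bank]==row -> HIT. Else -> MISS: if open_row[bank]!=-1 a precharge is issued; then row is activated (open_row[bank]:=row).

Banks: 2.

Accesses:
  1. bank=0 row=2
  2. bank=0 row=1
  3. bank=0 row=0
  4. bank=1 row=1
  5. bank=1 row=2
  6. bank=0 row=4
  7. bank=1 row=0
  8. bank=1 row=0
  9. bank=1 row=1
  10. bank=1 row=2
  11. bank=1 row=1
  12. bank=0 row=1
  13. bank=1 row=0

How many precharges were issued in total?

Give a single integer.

Acc 1: bank0 row2 -> MISS (open row2); precharges=0
Acc 2: bank0 row1 -> MISS (open row1); precharges=1
Acc 3: bank0 row0 -> MISS (open row0); precharges=2
Acc 4: bank1 row1 -> MISS (open row1); precharges=2
Acc 5: bank1 row2 -> MISS (open row2); precharges=3
Acc 6: bank0 row4 -> MISS (open row4); precharges=4
Acc 7: bank1 row0 -> MISS (open row0); precharges=5
Acc 8: bank1 row0 -> HIT
Acc 9: bank1 row1 -> MISS (open row1); precharges=6
Acc 10: bank1 row2 -> MISS (open row2); precharges=7
Acc 11: bank1 row1 -> MISS (open row1); precharges=8
Acc 12: bank0 row1 -> MISS (open row1); precharges=9
Acc 13: bank1 row0 -> MISS (open row0); precharges=10

Answer: 10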